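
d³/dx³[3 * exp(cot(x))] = -3*(3 + 6/tan(x) + 11/tan(x)^2 + 12/tan(x)^3 + 9/tan(x)^4 + 6/tan(x)^5 + tan(x)^(-6))*exp(1/tan(x))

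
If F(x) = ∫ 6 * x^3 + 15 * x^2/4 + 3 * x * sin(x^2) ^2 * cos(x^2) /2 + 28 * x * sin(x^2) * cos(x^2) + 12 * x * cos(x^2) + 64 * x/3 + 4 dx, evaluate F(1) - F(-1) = 21/2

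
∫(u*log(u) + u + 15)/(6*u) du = (u + 15)*log(u)/6 + C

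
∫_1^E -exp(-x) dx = -exp(-1) + exp(-E)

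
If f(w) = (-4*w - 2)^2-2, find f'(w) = 32*w + 16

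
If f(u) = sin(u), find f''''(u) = sin(u)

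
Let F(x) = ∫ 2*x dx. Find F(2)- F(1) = 3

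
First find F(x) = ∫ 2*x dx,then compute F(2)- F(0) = 4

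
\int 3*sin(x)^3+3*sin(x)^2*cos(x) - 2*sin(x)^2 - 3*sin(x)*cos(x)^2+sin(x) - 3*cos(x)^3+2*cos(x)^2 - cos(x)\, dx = sin(2*x) - 5*sqrt(2)*sin(x + pi/4)/2 + sqrt(2)*cos(3*x + pi/4)/2 + C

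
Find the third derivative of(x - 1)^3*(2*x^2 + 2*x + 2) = 120*x^2 - 96*x + 12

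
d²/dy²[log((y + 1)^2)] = -2/(y^2 + 2*y + 1)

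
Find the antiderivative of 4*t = 2*t^2 + C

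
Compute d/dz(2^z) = 2^z*log(2)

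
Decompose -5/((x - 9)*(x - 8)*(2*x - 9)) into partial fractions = -20/(63*(2*x - 9)) + 5/(7*(x - 8)) - 5/(9*(x - 9))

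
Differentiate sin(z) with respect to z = cos(z)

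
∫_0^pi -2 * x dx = -pi^2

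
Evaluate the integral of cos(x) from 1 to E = -sin(1) + sin(E)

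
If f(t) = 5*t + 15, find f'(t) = 5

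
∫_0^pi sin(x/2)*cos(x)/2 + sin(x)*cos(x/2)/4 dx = 0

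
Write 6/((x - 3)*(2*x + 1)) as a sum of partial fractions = -12/(7*(2*x + 1)) + 6/(7*(x - 3))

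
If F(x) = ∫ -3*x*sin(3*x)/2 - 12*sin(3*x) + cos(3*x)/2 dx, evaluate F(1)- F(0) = 9*cos(3)/2 - 4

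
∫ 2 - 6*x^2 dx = -2*x^3 + 2*x + C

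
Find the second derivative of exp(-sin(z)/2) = (2*sin(z) + cos(z)^2)*exp(-sin(z)/2)/4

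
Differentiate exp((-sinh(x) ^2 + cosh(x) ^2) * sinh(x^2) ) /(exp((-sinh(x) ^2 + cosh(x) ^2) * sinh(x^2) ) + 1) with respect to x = 2*x*exp(sinh(x^2))*cosh(x^2)/(exp(sinh(x^2)) + 1)^2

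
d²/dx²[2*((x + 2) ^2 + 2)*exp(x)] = 2*x^2*exp(x) + 16*x*exp(x) + 32*exp(x)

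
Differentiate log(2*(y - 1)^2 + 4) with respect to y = (2*y - 2)/(y^2 - 2*y + 3)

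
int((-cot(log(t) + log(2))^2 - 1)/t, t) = cot(log(2*t)) + C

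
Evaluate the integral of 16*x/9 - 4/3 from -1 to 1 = -8/3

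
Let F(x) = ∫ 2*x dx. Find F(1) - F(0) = 1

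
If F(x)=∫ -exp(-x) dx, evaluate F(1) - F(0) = -1 + exp(-1)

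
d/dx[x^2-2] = 2*x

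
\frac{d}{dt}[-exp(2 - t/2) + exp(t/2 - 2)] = (exp(t - 4) + 1)*exp(2 - t/2)/2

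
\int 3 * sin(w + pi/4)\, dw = -3*cos(w + pi/4) + C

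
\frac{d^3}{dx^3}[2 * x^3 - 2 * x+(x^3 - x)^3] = 504*x^6 - 630*x^4 + 180*x^2 + 6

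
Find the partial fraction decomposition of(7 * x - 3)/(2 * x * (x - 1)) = 2/(x - 1) + 3/(2*x)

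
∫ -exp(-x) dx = exp(-x) + C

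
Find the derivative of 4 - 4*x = -4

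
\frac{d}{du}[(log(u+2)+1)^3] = (3*log(u + 2)^2 + 6*log(u + 2) + 3)/(u + 2)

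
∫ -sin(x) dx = cos(x) + C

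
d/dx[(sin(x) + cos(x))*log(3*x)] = sqrt(2)*(x*log(x)*cos(x + pi/4) + x*log(3)*cos(x + pi/4) + sin(x + pi/4))/x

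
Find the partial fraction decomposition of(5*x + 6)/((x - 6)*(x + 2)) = 1/(2*(x + 2)) + 9/(2*(x - 6))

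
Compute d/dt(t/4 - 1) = 1/4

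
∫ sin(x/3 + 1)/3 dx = -cos(x/3 + 1) + C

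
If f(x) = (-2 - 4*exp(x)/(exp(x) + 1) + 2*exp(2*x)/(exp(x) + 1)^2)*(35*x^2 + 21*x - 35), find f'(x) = (-140*x^2*exp(x) - 280*x*exp(3*x) - 840*x*exp(2*x) - 784*x*exp(x) - 140*x - 84*exp(3*x) - 252*exp(2*x) - 70*exp(x) - 42)/(exp(3*x) + 3*exp(2*x) + 3*exp(x) + 1)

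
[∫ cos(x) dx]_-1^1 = 2*sin(1)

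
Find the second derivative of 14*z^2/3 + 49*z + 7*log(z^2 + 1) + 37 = (28*z^4 + 14*z^2 + 70)/(3*z^4 + 6*z^2 + 3)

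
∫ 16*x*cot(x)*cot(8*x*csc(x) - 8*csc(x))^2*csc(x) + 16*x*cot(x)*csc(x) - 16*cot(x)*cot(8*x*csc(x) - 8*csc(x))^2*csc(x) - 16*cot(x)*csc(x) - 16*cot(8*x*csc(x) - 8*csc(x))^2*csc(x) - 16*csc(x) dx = 2*cot((8*x - 8)*csc(x)) + C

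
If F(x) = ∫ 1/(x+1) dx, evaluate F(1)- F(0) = log(2)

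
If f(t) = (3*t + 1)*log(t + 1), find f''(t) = (3*t + 5)/(t^2 + 2*t + 1)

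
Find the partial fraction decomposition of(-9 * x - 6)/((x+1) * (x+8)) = -66/(7*(x + 8)) + 3/(7*(x + 1))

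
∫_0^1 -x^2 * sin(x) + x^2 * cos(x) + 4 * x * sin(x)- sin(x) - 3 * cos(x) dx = -2*sin(1) - 2*cos(1) + 1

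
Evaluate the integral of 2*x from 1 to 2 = 3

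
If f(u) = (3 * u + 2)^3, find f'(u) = 81*u^2 + 108*u + 36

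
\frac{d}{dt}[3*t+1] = 3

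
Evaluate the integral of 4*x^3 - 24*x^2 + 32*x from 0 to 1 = 9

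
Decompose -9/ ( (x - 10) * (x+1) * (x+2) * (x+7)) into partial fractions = 3/(170*(x + 7)) - 3/(20*(x + 2)) + 3/(22*(x + 1)) - 3/(748*(x - 10))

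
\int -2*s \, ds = -s^2 + C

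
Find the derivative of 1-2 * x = -2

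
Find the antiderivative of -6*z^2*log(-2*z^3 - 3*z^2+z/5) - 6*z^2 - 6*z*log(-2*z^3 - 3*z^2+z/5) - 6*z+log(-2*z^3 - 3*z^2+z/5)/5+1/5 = -(2*z^3 + 3*z^2 - z/5)*log(-2*z^3 - 3*z^2 + z/5) - sinh(z*log(z))^2 + cosh(z*log(z))^2 + C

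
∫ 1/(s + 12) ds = log(s/3 + 4) + C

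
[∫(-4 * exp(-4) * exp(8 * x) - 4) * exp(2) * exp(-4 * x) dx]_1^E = -exp(-2 + 4*E) - exp(-2) + exp(2 - 4*E) + exp(2)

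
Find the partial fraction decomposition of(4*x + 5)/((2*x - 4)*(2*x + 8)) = 11/(24*(x + 4)) + 13/(24*(x - 2))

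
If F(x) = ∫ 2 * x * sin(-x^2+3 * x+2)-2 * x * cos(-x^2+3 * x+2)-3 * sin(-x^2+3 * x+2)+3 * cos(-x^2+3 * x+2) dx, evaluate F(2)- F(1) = 0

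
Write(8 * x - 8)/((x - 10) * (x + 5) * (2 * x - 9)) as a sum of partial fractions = -112/(209*(2*x - 9)) - 16/(95*(x + 5)) + 24/(55*(x - 10))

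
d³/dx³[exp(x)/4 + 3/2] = exp(x)/4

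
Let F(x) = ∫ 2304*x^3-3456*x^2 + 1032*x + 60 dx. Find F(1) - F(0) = 0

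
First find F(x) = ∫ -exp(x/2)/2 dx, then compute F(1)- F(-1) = -exp(1/2) + exp(-1/2)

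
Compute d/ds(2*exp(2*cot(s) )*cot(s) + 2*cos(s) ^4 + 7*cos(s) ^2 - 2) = -2*exp(2/tan(s))/sin(s)^2 - 4*exp(2/tan(s))*cos(s)/sin(s)^3 - 9*sin(2*s) - sin(4*s)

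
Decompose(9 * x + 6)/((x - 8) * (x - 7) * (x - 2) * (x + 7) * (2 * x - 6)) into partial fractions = -19/(12600*(x + 7)) - 2/(45*(x - 2)) + 33/(400*(x - 3)) - 69/(560*(x - 7)) + 13/(150*(x - 8))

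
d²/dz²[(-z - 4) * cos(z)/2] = z*cos(z)/2 + sin(z) + 2*cos(z)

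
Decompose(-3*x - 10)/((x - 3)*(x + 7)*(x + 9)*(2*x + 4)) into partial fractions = -17/(336*(x + 9)) + 11/(200*(x + 7)) + 2/(175*(x + 2)) - 19/(1200*(x - 3))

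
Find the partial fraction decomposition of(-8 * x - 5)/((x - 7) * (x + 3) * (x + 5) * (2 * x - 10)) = -7/(96*(x + 5)) + 19/(320*(x + 3)) + 9/(64*(x - 5)) - 61/(480*(x - 7))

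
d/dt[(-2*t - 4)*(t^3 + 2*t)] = -8*t^3 - 12*t^2 - 8*t - 8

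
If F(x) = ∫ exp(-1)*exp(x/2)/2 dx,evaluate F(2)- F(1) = 1 - exp(-1/2)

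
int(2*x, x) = x^2 + C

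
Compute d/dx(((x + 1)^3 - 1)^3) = 9*x^8 + 72*x^7 + 252*x^6 + 486*x^5 + 540*x^4 + 324*x^3 + 81*x^2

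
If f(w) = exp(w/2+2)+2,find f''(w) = exp(w/2 + 2)/4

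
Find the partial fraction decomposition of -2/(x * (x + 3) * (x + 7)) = -1/(14*(x + 7)) + 1/(6*(x + 3)) - 2/(21*x)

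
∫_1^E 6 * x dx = -3 + 3*exp(2)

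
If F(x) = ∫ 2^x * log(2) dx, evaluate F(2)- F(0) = 3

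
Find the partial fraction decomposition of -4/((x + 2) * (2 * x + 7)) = 8/(3*(2*x + 7)) - 4/(3*(x + 2))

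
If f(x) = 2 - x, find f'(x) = -1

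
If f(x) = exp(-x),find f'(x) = -exp(-x)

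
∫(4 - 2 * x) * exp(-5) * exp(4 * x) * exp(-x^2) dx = exp(-(x - 2)^2 - 1) + C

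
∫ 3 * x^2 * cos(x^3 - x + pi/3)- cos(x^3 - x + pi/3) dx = sin(x^3 - x + pi/3) + C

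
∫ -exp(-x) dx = exp(-x) + C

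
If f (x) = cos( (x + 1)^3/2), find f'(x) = -3*(x + 1)^2*sin((x^3 + 3*x^2 + 3*x + 1)/2)/2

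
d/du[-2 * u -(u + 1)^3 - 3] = -3*u^2 - 6*u - 5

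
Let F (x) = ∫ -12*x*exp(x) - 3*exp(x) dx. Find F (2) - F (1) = -15*exp(2) + 3*E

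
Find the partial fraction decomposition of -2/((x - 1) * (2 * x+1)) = 4/(3*(2*x + 1)) - 2/(3*(x - 1))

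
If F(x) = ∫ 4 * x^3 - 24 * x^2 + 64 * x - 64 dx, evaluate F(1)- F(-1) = -144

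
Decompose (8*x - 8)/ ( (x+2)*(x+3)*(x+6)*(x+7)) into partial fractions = 16/(5*(x + 7)) - 14/(3*(x + 6)) + 8/(3*(x + 3)) - 6/(5*(x + 2))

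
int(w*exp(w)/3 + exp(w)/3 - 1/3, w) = w*(exp(w) - 1)/3 + C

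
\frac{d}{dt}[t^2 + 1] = 2*t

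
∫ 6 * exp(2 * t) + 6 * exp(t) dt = 3*(exp(t) + 2)*exp(t) + C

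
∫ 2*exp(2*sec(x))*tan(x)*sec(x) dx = exp(2*sec(x)) + C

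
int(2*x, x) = x^2 + C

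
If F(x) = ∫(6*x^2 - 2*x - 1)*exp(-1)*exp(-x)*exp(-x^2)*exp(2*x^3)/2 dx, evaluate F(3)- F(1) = -exp(-1)/2 + exp(41)/2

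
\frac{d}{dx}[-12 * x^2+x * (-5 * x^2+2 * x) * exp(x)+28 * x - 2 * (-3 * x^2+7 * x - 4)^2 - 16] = -5*x^3*exp(x) - 72*x^3 - 13*x^2*exp(x) + 252*x^2 + 4*x*exp(x) - 316*x + 140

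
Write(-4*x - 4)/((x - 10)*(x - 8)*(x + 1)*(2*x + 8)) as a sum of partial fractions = -1/(84*(x + 4)) + 1/(12*(x - 8)) - 1/(14*(x - 10))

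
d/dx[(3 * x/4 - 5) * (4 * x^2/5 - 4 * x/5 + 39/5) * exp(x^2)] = 6*x^4*exp(x^2)/5 - 46*x^3*exp(x^2)/5 + 43*x^2*exp(x^2)/2 - 436*x*exp(x^2)/5 + 197*exp(x^2)/20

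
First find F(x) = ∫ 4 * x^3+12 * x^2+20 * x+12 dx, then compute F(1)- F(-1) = 32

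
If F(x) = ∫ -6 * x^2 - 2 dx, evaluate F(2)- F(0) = -20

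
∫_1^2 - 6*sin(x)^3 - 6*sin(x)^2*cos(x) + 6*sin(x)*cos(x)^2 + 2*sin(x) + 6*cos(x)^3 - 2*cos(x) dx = -2*(cos(1) + sin(1))^3 - 2*sin(2) + 2*(cos(2) + sin(2))^3 - 2*cos(2) + 2*cos(1) + 2*sin(1)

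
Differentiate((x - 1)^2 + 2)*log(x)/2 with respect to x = (2*x^2*log(x) + x^2 - 2*x*log(x) - 2*x + 3)/(2*x)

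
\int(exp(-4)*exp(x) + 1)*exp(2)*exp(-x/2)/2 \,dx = 2*sinh(x/2 - 2) + C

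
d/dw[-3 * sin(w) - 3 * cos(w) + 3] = 3*sin(w) - 3*cos(w)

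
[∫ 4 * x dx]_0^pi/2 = pi^2/2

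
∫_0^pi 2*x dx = pi^2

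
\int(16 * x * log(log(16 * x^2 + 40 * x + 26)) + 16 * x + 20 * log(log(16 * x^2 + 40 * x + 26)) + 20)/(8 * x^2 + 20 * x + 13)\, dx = log((4*x + 5)^2 + 1)*log(log((4*x + 5)^2 + 1)) + C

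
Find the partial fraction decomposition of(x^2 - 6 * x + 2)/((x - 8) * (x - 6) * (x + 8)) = 57/(112*(x + 8)) - 1/(14*(x - 6)) + 9/(16*(x - 8))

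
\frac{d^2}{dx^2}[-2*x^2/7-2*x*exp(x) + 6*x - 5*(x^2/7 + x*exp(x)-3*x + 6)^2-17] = -10*x^3*exp(x)/7 - 20*x^2*exp(2*x) + 150*x^2*exp(x)/7 - 60*x^2/49 - 40*x*exp(2*x) + 346*x*exp(x)/7 + 180*x/7 - 10*exp(2*x) - 64*exp(x) - 754/7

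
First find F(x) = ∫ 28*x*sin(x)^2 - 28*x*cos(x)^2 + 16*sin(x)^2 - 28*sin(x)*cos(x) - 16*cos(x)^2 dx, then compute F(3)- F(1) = -50*sin(6) + 22*sin(2)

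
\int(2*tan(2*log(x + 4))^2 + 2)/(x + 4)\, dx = tan(2*log(x + 4)) + C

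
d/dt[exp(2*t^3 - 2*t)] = 6*t^2*exp(2*t^3 - 2*t) - 2*exp(2*t^3 - 2*t)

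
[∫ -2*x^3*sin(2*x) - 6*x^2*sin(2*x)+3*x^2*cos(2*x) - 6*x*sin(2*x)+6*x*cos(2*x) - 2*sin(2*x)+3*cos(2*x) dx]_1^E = -8*cos(2) + (1 + E)^3*cos(2*E)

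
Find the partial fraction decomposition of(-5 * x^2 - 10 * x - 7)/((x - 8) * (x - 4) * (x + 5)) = -82/(117*(x + 5)) + 127/(36*(x - 4)) - 407/(52*(x - 8))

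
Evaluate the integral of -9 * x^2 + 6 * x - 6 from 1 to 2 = -18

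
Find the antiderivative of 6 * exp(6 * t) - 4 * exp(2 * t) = (exp(4*t) - 2)*exp(2*t) + C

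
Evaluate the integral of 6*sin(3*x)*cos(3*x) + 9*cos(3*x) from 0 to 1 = (sin(3) + 3)*sin(3)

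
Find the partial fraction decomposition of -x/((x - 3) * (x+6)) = -2/(3*(x + 6)) - 1/(3*(x - 3))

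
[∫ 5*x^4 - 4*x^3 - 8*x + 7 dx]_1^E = (-1 + E)^3*(2 + (1 + E)^2)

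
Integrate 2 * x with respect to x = x^2 + C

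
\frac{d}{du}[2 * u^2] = 4*u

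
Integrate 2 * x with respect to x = x^2 + C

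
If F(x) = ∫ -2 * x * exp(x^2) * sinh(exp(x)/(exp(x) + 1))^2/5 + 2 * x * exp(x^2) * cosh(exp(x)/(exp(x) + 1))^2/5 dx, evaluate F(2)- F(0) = -1/5 + exp(4)/5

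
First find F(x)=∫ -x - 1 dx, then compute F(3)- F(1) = -6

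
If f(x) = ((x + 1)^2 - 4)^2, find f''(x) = 12*x^2 + 24*x - 4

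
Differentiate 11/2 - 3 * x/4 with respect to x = -3/4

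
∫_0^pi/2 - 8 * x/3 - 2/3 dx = pi*(-2*pi - 2)/6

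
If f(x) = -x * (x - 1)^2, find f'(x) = -3*x^2 + 4*x - 1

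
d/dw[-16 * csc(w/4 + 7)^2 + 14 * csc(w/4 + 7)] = (-7/2 + 8/sin(w/4 + 7))*cos(w/4 + 7)/sin(w/4 + 7)^2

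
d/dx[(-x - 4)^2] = 2*x + 8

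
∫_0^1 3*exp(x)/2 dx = -3/2 + 3*E/2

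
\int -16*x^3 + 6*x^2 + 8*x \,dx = -4*x^4 + 2*x^3 + 4*x^2 + C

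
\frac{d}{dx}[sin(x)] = cos(x)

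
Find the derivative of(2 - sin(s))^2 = 2*(sin(s) - 2)*cos(s)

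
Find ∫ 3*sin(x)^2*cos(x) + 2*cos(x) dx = (sin(x)^2 + 2)*sin(x) + C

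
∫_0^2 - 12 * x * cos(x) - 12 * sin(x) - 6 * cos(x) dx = -30*sin(2)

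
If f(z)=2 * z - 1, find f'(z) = 2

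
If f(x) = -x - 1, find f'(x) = -1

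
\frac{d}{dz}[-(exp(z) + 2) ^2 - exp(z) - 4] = -2*exp(2*z) - 5*exp(z)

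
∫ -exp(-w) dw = exp(-w) + C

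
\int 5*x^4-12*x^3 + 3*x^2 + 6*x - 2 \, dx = x^5 - 3*x^4 + x^3 + 3*x^2 - 2*x + C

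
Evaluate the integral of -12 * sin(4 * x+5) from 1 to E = 3*cos(5 + 4*E) - 3*cos(9)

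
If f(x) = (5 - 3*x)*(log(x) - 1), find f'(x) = (-3*x*log(x) + 5)/x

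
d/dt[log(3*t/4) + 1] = 1/t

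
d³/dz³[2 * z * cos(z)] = 2*z*sin(z) - 6*cos(z)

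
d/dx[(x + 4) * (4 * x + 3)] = 8*x + 19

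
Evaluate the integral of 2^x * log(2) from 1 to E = -2 + 2^E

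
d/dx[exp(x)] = exp(x)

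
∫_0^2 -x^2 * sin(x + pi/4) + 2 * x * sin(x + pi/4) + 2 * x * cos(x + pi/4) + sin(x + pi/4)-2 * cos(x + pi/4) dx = sqrt(2)/2 - cos(pi/4 + 2)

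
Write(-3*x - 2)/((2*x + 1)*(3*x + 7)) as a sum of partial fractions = -15/(11*(3*x + 7)) - 1/(11*(2*x + 1))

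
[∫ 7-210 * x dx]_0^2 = -406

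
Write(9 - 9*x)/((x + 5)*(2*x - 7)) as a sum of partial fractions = -45/(17*(2*x - 7)) - 54/(17*(x + 5))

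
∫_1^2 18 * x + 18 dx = 45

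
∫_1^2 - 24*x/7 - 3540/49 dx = -3792/49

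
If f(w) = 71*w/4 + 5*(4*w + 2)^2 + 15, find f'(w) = 160*w + 391/4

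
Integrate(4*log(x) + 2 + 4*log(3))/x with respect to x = 2*(log(3*x) + 1)*log(3*x) + C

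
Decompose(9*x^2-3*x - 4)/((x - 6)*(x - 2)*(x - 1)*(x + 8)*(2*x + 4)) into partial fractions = 149/(3780*(x + 8)) - 19/(576*(x + 2)) + 1/(135*(x - 1)) - 13/(160*(x - 2)) + 151/(2240*(x - 6))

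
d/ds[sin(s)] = cos(s)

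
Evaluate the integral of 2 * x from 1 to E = -1 + exp(2)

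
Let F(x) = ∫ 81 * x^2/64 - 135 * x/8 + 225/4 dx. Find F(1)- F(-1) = 3627/32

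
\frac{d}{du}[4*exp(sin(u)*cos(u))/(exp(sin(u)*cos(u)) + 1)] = 4*exp(sin(2*u)/2)*cos(2*u)/(exp(sin(2*u)/2) + 1)^2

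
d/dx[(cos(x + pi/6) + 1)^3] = -3*sin(x + pi/6)*cos(x + pi/6)^2 - 3*sin(x + pi/6) - 3*sin(2*x + pi/3)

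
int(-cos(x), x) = -sin(x) + C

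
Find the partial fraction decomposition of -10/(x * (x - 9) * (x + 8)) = -5/(68*(x + 8)) - 10/(153*(x - 9)) + 5/(36*x)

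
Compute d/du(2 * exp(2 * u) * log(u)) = (4*u*exp(2*u)*log(u) + 2*exp(2*u))/u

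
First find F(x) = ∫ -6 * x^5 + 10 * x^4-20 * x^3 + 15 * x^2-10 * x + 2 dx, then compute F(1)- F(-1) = 18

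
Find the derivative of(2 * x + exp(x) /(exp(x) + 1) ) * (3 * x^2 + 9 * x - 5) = (18*x^2*exp(2*x) + 39*x^2*exp(x) + 18*x^2 + 42*x*exp(2*x) + 87*x*exp(x) + 36*x - exp(2*x) - 16*exp(x) - 10)/(exp(2*x) + 2*exp(x) + 1)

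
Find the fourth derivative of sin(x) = sin(x)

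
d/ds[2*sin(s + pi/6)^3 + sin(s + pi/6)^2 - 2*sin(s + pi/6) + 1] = 6*sin(s + pi/6)^2*cos(s + pi/6) + sin(2*s + pi/3) - 2*cos(s + pi/6)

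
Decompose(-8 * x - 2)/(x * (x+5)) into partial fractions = -38/(5*(x + 5)) - 2/(5*x)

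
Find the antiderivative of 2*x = x^2 + C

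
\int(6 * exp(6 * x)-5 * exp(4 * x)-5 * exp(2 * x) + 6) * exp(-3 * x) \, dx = 16*sinh(x)^3 + 2*sinh(x) + C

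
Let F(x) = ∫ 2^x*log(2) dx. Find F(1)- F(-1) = 3/2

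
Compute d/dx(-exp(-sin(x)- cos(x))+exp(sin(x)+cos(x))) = sqrt(2)*(exp(2*sin(x))*exp(2*cos(x)) + 1)*exp(-sqrt(2)*sin(x + pi/4))*cos(x + pi/4)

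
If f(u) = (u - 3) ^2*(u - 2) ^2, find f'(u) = 4*u^3 - 30*u^2 + 74*u - 60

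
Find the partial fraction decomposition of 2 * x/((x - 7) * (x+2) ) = 4/(9*(x + 2)) + 14/(9*(x - 7))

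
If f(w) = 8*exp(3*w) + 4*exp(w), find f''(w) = 72*exp(3*w) + 4*exp(w)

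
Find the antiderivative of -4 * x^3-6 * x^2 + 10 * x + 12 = -x^4 - 2*x^3 + 5*x^2 + 12*x + C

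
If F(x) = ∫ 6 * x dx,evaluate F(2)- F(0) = 12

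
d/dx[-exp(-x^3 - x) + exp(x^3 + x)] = (3*x^2*exp(2*x^3 + 2*x) + 3*x^2 + exp(2*x^3 + 2*x) + 1)*exp(-x^3 - x)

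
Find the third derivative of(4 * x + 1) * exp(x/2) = x*exp(x/2)/2 + 25*exp(x/2)/8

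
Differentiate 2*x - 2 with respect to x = 2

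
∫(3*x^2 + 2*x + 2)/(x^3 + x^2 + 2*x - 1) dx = log(-x^3 - x^2 - 2*x + 1) + C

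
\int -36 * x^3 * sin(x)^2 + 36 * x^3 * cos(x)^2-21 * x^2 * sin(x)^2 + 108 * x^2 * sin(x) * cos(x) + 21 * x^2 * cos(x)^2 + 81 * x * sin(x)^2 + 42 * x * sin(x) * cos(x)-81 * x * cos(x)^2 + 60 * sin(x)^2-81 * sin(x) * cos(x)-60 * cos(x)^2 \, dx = (18*x^3 + 21*x^2/2 - 81*x/2 - 30)*sin(2*x) + C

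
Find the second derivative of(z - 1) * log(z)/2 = (z + 1)/(2*z^2)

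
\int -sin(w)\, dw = cos(w) + C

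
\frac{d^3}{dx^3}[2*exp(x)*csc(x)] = 4*(-1 - cos(x)/sin(x) + 3/sin(x)^2 - 3*cos(x)/sin(x)^3)*exp(x)/sin(x)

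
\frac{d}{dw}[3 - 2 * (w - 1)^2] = 4 - 4*w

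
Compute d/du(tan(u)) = cos(u)^(-2)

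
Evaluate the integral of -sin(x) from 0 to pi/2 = -1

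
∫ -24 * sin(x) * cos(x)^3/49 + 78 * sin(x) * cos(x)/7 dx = 3*(88 - cos(2*x))*sin(x)^2/49 + C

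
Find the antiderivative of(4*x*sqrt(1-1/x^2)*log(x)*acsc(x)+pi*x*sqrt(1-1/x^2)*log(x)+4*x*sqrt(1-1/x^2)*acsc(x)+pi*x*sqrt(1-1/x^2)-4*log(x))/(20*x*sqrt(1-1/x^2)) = x*(4*acsc(x) + pi)*log(x)/20 + C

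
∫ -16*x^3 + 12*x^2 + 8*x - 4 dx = -4*x^4 + 4*x^3 + 4*x^2 - 4*x + C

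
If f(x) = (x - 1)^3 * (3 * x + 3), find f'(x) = 12*x^3 - 18*x^2 + 6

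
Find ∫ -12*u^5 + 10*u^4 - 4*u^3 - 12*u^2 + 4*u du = -2*u^6 + 2*u^5 - u^4 - 4*u^3 + 2*u^2 + C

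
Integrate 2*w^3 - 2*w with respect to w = w^4/2 - w^2 + C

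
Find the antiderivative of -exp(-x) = exp(-x) + C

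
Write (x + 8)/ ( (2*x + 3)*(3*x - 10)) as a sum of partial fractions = 34/(29*(3*x - 10)) - 13/(29*(2*x + 3))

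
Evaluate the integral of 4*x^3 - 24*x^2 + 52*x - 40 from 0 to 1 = -21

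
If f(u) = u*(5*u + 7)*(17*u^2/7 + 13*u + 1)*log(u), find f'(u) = 340*u^3*log(u)/7 + 85*u^3/7 + 246*u^2*log(u) + 82*u^2 + 192*u*log(u) + 96*u + 7*log(u) + 7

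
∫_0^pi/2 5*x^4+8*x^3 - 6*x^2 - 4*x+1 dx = (-2 + (1 + pi/2)^2)*(-pi/2 + pi^3/8)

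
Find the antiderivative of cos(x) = sin(x) + C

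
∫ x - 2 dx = x^2/2 - 2*x + C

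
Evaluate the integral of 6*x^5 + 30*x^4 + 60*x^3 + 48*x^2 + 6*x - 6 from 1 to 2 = 589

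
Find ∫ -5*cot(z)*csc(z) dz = 5*csc(z) + C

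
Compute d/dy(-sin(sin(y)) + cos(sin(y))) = -sqrt(2)*sin(sin(y) + pi/4)*cos(y)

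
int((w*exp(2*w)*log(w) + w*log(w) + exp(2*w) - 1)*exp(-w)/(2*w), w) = log(w)*sinh(w) + C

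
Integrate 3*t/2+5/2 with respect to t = 3*t^2/4 + 5*t/2 + C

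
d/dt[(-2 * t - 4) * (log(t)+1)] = (-2*t*log(t) - 4*t - 4)/t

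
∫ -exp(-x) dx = exp(-x) + C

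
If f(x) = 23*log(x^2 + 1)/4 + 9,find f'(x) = 23*x/(2*x^2 + 2)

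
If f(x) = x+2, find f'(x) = 1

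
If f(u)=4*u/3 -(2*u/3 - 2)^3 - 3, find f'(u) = -8*u^2/9 + 16*u/3 - 20/3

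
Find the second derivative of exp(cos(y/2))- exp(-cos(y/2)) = (exp(2*cos(y/2))*sin(y/2)^2 - exp(2*cos(y/2))*cos(y/2) - sin(y/2)^2 - cos(y/2))*exp(-cos(y/2))/4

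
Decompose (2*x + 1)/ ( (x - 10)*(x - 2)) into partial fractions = -5/(8*(x - 2)) + 21/(8*(x - 10))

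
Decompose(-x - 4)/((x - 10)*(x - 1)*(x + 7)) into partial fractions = 3/(136*(x + 7)) + 5/(72*(x - 1)) - 14/(153*(x - 10))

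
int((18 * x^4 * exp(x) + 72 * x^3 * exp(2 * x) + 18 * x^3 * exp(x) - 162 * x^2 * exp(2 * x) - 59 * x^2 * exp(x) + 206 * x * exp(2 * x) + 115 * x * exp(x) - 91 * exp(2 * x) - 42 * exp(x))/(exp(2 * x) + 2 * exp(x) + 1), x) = (3*x^2 - 5*x + 7)*(6*x^2 - 8*x + 7)*exp(x)/(exp(x) + 1) + C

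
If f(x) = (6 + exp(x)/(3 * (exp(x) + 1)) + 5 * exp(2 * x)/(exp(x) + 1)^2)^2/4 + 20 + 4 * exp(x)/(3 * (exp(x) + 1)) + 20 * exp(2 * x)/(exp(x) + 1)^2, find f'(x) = (1798*exp(4*x) + 2693*exp(3*x) + 1387*exp(2*x) + 42*exp(x))/(18*exp(5*x) + 90*exp(4*x) + 180*exp(3*x) + 180*exp(2*x) + 90*exp(x) + 18)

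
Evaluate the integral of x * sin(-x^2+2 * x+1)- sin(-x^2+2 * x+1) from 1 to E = -cos(2)/2 + cos(2 - (-1 + E)^2)/2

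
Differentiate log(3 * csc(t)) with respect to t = -cot(t)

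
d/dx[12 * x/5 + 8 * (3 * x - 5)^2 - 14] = 144*x - 1188/5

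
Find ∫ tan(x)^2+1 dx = tan(x) + C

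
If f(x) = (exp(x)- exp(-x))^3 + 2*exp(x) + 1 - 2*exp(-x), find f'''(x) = (27*exp(6*x) - exp(4*x) - exp(2*x) + 27)*exp(-3*x)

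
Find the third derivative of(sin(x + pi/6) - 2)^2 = -4*sin(2*x + pi/3) + 4*cos(x + pi/6)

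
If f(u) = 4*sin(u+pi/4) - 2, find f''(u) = -4*sin(u + pi/4)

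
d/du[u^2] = 2*u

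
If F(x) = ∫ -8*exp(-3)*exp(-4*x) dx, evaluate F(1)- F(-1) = -2*E + 2*exp(-7)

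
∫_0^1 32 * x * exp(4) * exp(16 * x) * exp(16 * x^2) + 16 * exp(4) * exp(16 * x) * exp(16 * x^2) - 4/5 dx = -exp(4) - 4/5 + exp(36)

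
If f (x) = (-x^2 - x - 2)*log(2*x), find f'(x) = (-2*x^2*log(x) - 2*x^2*log(2) - x^2 - x*log(x) - x - x*log(2) - 2)/x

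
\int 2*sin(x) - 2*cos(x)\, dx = -2*sqrt(2)*sin(x + pi/4) + C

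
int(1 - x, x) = -x^2/2 + x + C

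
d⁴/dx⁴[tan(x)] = 24*tan(x)^5 + 40*tan(x)^3 + 16*tan(x)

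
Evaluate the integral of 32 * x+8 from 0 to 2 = 80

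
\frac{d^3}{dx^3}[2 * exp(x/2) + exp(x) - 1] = exp(x/2)/4 + exp(x)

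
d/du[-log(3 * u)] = -1/u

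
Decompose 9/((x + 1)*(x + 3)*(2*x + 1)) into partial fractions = 36/(5*(2*x + 1)) + 9/(10*(x + 3)) - 9/(2*(x + 1))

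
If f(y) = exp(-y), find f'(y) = -exp(-y)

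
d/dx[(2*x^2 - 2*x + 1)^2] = 16*x^3 - 24*x^2 + 16*x - 4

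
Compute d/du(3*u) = 3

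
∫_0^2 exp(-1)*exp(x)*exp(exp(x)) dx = -1 + exp(-1 + exp(2))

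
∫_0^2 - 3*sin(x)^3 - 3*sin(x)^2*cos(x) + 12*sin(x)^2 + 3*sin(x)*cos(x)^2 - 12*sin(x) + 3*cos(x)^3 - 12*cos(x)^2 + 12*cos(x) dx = (-2 + cos(2) + sin(2))^3 + 1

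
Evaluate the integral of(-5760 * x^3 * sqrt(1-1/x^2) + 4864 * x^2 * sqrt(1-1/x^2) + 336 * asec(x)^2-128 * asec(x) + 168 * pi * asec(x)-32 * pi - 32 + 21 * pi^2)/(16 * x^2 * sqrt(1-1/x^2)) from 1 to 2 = -236 - 10*pi^2/9 - 2*pi/3 + 553*pi^3/432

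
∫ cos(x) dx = sin(x) + C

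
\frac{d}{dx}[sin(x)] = cos(x)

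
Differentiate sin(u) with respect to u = cos(u)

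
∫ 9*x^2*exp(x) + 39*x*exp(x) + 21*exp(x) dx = 3*x*(3*x + 7)*exp(x) + C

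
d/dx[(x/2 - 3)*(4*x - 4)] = 4*x - 14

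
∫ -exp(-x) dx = exp(-x) + C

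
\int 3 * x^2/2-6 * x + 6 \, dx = x^3/2 - 3*x^2 + 6*x + C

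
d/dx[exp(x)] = exp(x)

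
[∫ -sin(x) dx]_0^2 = -1 + cos(2)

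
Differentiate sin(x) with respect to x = cos(x)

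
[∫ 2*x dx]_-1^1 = 0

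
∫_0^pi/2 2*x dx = pi^2/4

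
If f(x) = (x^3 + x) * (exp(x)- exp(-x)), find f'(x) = (x^3*exp(2*x) + x^3 + 3*x^2*exp(2*x) - 3*x^2 + x*exp(2*x) + x + exp(2*x) - 1)*exp(-x)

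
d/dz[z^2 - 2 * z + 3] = 2*z - 2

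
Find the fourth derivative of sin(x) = sin(x)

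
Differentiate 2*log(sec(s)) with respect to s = 2*tan(s)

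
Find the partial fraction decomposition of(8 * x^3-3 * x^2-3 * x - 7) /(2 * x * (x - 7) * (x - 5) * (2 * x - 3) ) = 5/(33*(2*x - 3)) - 129/(20*(x - 5)) + 367/(44*(x - 7)) + 1/(30*x)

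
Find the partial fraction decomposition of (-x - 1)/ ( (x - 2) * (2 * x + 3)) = -1/(7*(2*x + 3)) - 3/(7*(x - 2))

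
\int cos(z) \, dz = sin(z) + C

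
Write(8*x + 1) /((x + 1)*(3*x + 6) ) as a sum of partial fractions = 5/(x + 2) - 7/(3*(x + 1))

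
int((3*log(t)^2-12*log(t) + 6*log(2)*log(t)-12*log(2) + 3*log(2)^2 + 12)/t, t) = (log(2*t) - 2)^3 + C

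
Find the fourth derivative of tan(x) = 24*tan(x)^5 + 40*tan(x)^3 + 16*tan(x)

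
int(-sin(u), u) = cos(u) + C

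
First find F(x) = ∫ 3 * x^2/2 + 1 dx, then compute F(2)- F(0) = 6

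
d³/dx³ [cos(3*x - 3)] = 27*sin(3*x - 3)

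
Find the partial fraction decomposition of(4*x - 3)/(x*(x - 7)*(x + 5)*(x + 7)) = 31/(196*(x + 7)) - 23/(120*(x + 5)) + 25/(1176*(x - 7)) + 3/(245*x)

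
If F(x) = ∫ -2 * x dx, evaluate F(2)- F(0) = -4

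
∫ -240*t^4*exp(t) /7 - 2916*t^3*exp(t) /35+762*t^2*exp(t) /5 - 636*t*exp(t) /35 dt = 6*t^2*(-200*t^2 + 314*t - 53)*exp(t)/35 + C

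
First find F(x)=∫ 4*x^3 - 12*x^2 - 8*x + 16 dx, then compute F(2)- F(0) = 0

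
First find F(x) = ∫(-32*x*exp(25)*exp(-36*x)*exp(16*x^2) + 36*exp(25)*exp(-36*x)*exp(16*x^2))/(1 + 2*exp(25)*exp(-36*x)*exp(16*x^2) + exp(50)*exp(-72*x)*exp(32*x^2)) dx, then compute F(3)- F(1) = -exp(-5)/(exp(-5) + 1) + exp(-61)/(exp(-61) + 1)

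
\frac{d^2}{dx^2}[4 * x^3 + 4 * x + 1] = 24*x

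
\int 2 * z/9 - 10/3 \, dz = z^2/9 - 10*z/3 + C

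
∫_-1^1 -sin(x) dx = 0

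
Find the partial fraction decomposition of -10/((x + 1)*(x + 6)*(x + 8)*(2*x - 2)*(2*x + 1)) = 16/(99*(2*x + 1)) - 1/(378*(x + 8)) + 1/(154*(x + 6)) - 1/(14*(x + 1)) - 5/(378*(x - 1))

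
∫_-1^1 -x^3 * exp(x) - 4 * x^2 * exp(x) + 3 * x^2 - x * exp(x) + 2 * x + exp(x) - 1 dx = -E + exp(-1)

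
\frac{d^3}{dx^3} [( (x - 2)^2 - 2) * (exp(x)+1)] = x^2*exp(x) + 2*x*exp(x) - 4*exp(x)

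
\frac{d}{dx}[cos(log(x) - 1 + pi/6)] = -sin(log(x) - 1 + pi/6)/x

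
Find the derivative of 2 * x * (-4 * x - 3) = -16*x - 6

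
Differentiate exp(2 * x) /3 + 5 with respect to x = 2*exp(2*x)/3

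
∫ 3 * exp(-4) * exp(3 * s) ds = exp(3*s - 4) + C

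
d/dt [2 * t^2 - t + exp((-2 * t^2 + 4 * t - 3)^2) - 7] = 16*t^3*exp(4*t^4 - 16*t^3 + 28*t^2 - 24*t + 9) - 48*t^2*exp(4*t^4 - 16*t^3 + 28*t^2 - 24*t + 9) + 56*t*exp(4*t^4 - 16*t^3 + 28*t^2 - 24*t + 9) + 4*t - 24*exp(4*t^4 - 16*t^3 + 28*t^2 - 24*t + 9) - 1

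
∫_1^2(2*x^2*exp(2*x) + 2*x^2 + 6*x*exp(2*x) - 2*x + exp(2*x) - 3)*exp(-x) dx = -3*E - 11*exp(-2) + 3*exp(-1) + 11*exp(2)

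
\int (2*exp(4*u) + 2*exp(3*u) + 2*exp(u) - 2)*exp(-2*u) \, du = ((exp(u) + 1)*exp(u) - 1)^2*exp(-2*u) + C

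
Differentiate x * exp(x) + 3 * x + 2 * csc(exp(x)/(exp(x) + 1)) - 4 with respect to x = (x*exp(3*x) + 2*x*exp(2*x) + x*exp(x) + exp(3*x) + 5*exp(2*x) - 2*exp(x)*cot(exp(x)/(exp(x) + 1))*csc(exp(x)/(exp(x) + 1)) + 7*exp(x) + 3)/(exp(2*x) + 2*exp(x) + 1)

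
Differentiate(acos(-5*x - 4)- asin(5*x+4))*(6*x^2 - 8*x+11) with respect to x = 12*x*acos(-5*x - 4) - 12*x*asin(5*x + 4) - 8*acos(-5*x - 4) + 8*asin(5*x + 4)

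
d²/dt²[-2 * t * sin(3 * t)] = 18*t*sin(3*t) - 12*cos(3*t)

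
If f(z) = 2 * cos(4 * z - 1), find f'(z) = -8*sin(4*z - 1)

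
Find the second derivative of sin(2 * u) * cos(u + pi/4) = -5*sin(2*u)*cos(u + pi/4) - 4*sin(u + pi/4)*cos(2*u)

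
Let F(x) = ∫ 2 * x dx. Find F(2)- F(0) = 4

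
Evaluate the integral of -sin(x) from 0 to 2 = -1 + cos(2)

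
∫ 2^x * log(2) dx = 2^x + C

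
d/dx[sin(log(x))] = cos(log(x))/x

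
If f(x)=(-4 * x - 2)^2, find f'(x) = 32*x + 16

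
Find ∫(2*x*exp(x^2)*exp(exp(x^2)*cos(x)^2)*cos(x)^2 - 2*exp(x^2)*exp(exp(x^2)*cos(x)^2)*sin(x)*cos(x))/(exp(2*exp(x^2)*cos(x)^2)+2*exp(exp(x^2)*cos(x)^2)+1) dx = exp(exp(x^2))/(exp(exp(x^2)*sin(x)^2) + exp(exp(x^2))) + C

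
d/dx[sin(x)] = cos(x)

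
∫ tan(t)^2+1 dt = tan(t) + C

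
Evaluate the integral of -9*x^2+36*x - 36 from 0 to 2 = -24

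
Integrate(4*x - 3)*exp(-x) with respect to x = (-4*x - 1)*exp(-x) + C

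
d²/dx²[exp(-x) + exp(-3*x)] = (exp(2*x) + 9)*exp(-3*x)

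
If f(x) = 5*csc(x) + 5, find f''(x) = -5/sin(x) + 10/sin(x)^3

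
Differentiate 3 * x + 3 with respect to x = 3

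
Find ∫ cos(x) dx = sin(x) + C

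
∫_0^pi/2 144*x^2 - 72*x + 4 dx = -9*pi^2 + 2*pi + 6*pi^3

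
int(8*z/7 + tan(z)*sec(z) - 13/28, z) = 4*z^2/7 - 13*z/28 + sec(z) + C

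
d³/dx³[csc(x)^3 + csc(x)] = (1 - 39/sin(x)^2 - 60*cos(x)^2/sin(x)^4)*cos(x)/sin(x)^2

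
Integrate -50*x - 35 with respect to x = -25*x^2 - 35*x + C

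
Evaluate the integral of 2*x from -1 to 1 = 0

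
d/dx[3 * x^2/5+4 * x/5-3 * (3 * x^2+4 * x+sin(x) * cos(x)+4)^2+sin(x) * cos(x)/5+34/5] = -108*x^3 + 36*x^2*sin(x)^2 - 234*x^2 + 48*x*sin(x)^2 - 36*x*sin(x)*cos(x) - 1314*x/5 + 12*sin(x)^3*cos(x) + 238*sin(x)^2/5 - 30*sin(x)*cos(x) - 119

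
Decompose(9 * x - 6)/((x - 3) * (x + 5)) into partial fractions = 51/(8*(x + 5)) + 21/(8*(x - 3))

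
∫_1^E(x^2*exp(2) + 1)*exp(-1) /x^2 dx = -E - exp(-2) + exp(-1) + exp(2)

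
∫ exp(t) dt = exp(t) + C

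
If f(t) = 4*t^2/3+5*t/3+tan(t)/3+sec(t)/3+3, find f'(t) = 8*t/3 + tan(t)^2/3 + tan(t)*sec(t)/3 + 2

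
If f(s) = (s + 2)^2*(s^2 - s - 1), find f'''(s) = 24*s + 18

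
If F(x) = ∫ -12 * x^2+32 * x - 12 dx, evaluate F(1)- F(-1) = -32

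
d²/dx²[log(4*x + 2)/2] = -2/(4*x^2 + 4*x + 1)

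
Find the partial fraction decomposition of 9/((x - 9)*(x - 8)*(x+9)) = 1/(34*(x + 9)) - 9/(17*(x - 8)) + 1/(2*(x - 9))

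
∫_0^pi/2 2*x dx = pi^2/4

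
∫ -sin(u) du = cos(u) + C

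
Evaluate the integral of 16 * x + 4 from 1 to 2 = 28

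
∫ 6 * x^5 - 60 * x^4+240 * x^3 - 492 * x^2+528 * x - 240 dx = x^6 - 12*x^5 + 60*x^4 - 164*x^3 + 264*x^2 - 240*x + C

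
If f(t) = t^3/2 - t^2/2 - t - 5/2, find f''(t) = 3*t - 1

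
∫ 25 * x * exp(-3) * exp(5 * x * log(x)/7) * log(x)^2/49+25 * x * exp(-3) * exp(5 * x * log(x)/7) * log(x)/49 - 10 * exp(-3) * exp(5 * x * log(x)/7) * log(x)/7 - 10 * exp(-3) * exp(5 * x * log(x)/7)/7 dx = (5*x*log(x) - 21)*exp(5*x*log(x)/7 - 3)/7 + C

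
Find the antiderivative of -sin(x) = cos(x) + C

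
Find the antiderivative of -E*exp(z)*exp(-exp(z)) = exp(1 - exp(z)) + C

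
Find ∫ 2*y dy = y^2 + C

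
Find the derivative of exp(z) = exp(z)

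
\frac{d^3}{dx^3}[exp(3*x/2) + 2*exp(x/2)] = 27*exp(3*x/2)/8 + exp(x/2)/4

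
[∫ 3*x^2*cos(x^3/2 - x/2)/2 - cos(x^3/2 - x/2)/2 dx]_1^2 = sin(3)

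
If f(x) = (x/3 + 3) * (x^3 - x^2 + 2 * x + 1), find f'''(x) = 8*x + 16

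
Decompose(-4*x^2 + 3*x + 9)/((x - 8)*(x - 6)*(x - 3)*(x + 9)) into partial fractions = 19/(170*(x + 9)) - 1/(10*(x - 3)) + 13/(10*(x - 6)) - 223/(170*(x - 8))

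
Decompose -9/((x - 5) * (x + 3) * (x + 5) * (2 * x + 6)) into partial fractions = 9/(80*(x + 5)) - 27/(256*(x + 3)) + 9/(32*(x + 3)^2) - 9/(1280*(x - 5))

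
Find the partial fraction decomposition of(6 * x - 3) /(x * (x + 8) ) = 51/(8*(x + 8)) - 3/(8*x)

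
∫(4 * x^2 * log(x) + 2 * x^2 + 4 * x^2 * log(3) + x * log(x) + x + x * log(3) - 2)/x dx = (2*x^2 + x - 2)*log(3*x) + C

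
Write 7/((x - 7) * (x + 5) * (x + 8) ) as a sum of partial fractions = 7/(45*(x + 8)) - 7/(36*(x + 5)) + 7/(180*(x - 7))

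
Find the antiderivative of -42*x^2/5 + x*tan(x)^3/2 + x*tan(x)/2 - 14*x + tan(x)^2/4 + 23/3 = x*(-168*x^2 - 420*x + 15*tan(x)^2 + 460)/60 + C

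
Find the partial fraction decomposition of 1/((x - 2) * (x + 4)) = -1/(6*(x + 4)) + 1/(6*(x - 2))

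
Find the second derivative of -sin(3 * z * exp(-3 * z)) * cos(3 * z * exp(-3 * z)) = (162*z^2*sin(6*z*exp(-3*z)) - 27*z*exp(3*z)*cos(6*z*exp(-3*z)) - 108*z*sin(6*z*exp(-3*z)) + 18*exp(3*z)*cos(6*z*exp(-3*z)) + 18*sin(6*z*exp(-3*z)))*exp(-6*z)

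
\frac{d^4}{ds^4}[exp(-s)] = exp(-s)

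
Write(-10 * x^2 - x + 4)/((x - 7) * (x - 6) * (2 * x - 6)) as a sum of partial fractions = -89/(24*(x - 3)) + 181/(3*(x - 6)) - 493/(8*(x - 7))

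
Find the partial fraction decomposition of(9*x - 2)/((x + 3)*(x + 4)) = 38/(x + 4) - 29/(x + 3)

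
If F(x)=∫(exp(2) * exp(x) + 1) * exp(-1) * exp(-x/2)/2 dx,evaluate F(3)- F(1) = -exp(3/2) - exp(-5/2) + exp(-3/2) + exp(5/2)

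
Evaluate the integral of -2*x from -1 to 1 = 0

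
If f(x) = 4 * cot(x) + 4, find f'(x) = -4/sin(x)^2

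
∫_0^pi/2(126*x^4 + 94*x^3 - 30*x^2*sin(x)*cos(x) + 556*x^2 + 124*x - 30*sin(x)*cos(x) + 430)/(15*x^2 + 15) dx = -9 + log(1 + pi^2/4) + (2 + 7*pi/2)*(pi/6 + pi^2/10 + 4)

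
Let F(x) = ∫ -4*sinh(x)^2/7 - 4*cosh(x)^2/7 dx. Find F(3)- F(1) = -2*sinh(6)/7 + 2*sinh(2)/7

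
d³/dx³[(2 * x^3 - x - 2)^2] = 480*x^3 - 96*x - 48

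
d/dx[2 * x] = 2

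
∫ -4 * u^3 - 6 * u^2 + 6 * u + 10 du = -u^4 - 2*u^3 + 3*u^2 + 10*u + C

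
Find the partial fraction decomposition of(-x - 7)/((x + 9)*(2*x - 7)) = -21/(25*(2*x - 7)) - 2/(25*(x + 9))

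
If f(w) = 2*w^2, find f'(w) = 4*w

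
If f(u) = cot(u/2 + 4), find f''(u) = cos(u/2 + 4)/(2*sin(u/2 + 4)^3)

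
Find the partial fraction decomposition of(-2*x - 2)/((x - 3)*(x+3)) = -2/(3*(x + 3)) - 4/(3*(x - 3))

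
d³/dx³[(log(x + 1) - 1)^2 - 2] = (4*log(x + 1) - 10)/(x^3 + 3*x^2 + 3*x + 1)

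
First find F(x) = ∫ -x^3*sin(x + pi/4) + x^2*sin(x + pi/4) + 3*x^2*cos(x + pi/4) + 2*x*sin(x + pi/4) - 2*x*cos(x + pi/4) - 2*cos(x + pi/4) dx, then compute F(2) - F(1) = 2*cos(pi/4 + 1)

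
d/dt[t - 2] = 1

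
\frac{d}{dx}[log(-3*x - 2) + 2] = 3/(3*x + 2)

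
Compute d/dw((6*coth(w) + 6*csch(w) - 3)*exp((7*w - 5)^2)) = -3*(98*w - 196*w/tanh(w) - 196*w/sinh(w) - 70 + 140/tanh(w) + 140/sinh(w) + 2*cosh(w)/sinh(w)^2 + 2/sinh(w)^2)*exp(25)*exp(-70*w)*exp(49*w^2)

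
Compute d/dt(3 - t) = -1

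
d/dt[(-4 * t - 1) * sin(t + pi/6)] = -4*t*cos(t + pi/6) - 4*sin(t + pi/6) - cos(t + pi/6)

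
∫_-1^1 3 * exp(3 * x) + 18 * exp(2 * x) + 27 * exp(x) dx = -(exp(-1) + 3)^3 + (E + 3)^3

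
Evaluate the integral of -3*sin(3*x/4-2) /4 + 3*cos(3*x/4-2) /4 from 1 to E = sqrt(2)*(-cos((pi + 5)/4) + cos(-3*E/4 + pi/4 + 2))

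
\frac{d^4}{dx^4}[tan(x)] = 24*tan(x)^5 + 40*tan(x)^3 + 16*tan(x)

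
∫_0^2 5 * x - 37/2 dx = -27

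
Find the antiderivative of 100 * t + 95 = 50*t^2 + 95*t + C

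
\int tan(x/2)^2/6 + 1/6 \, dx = tan(x/2)/3 + C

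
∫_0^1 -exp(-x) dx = -1 + exp(-1)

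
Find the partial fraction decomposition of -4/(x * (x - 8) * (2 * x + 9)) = -16/(225*(2*x + 9)) - 1/(50*(x - 8)) + 1/(18*x)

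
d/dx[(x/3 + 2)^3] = x^2/9 + 4*x/3 + 4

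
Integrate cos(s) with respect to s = sin(s) + C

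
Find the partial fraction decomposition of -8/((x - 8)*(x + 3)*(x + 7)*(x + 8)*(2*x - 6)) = -1/(220*(x + 8)) + 1/(150*(x + 7)) - 1/(330*(x + 3)) + 1/(825*(x - 3)) - 1/(3300*(x - 8))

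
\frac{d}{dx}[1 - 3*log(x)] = -3/x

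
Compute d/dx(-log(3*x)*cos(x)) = (x*log(x)*sin(x) + x*log(3)*sin(x) - cos(x))/x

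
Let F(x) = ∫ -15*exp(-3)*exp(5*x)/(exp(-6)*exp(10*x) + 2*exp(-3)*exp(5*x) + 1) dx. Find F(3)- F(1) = -3*exp(12)/(1 + exp(12)) + 3*exp(2)/(1 + exp(2))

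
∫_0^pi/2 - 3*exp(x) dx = 3 - 3*exp(pi/2)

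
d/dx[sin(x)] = cos(x)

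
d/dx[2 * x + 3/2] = 2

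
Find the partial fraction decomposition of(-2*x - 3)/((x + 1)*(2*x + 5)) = -4/(3*(2*x + 5)) - 1/(3*(x + 1))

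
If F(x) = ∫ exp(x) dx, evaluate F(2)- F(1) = -E + exp(2)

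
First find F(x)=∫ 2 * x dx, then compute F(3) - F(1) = 8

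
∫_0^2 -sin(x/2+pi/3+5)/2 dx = -cos(pi/3 + 5) + cos(pi/3 + 6)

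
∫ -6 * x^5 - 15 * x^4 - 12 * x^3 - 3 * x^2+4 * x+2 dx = -x^6 - 3*x^5 - 3*x^4 - x^3 + 2*x^2 + 2*x + C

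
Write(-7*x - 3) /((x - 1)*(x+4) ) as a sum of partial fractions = -5/(x + 4) - 2/(x - 1)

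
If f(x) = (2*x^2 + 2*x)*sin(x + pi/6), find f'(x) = 2*x^2*cos(x + pi/6) + 4*x*sin(x + pi/6) + 2*x*cos(x + pi/6) + 2*sin(x + pi/6)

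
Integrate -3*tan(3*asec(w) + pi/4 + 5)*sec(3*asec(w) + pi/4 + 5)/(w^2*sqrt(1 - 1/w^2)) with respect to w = -sec(3*asec(w) + pi/4 + 5) + C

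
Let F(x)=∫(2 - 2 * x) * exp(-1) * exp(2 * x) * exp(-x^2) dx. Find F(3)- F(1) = -1 + exp(-4)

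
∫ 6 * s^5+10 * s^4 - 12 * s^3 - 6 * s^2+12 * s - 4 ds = s^6 + 2*s^5 - 3*s^4 - 2*s^3 + 6*s^2 - 4*s + C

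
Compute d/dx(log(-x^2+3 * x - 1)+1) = (2*x - 3)/(x^2 - 3*x + 1)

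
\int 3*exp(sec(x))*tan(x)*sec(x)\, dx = 3*exp(sec(x)) + C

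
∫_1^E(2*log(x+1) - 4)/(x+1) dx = -(-2 + log(2))^2 + (-2 + log(1 + E))^2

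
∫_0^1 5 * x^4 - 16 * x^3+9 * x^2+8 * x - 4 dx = 0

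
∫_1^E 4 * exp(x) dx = -4*E + 4*exp(E)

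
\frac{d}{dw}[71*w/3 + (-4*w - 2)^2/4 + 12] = 8*w + 83/3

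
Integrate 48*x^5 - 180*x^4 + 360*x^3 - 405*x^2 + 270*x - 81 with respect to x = 8*x^6 - 36*x^5 + 90*x^4 - 135*x^3 + 135*x^2 - 81*x + C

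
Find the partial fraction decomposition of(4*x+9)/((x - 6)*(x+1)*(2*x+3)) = 4/(5*(2*x + 3)) - 5/(7*(x + 1)) + 11/(35*(x - 6))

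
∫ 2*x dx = x^2 + C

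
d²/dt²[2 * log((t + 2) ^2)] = -4/(t^2 + 4*t + 4)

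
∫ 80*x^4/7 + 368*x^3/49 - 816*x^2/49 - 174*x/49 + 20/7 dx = 16*x^5/7 + 92*x^4/49 - 272*x^3/49 - 87*x^2/49 + 20*x/7 + C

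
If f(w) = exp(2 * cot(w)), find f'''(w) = -4*(3 + 6/tan(w) + 10/tan(w)^2 + 12/tan(w)^3 + 9/tan(w)^4 + 6/tan(w)^5 + 2/tan(w)^6)*exp(2/tan(w))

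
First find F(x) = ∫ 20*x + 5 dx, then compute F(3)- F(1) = 90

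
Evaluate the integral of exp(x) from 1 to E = -E + exp(E)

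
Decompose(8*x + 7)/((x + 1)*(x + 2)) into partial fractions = 9/(x + 2) - 1/(x + 1)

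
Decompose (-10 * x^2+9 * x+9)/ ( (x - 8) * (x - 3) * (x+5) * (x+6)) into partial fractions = 45/(14*(x + 6)) - 11/(4*(x + 5)) + 3/(20*(x - 3)) - 43/(70*(x - 8))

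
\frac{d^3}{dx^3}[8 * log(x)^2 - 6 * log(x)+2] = (32*log(x) - 60)/x^3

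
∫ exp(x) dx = exp(x) + C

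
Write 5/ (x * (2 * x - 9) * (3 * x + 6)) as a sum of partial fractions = 20/(351*(2*x - 9)) + 5/(78*(x + 2)) - 5/(54*x)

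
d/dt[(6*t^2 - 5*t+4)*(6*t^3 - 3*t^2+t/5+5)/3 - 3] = 60*t^4 - 64*t^3 + 201*t^2/5 + 34*t/3 - 121/15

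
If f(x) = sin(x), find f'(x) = cos(x)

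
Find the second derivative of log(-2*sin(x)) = -1/sin(x)^2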